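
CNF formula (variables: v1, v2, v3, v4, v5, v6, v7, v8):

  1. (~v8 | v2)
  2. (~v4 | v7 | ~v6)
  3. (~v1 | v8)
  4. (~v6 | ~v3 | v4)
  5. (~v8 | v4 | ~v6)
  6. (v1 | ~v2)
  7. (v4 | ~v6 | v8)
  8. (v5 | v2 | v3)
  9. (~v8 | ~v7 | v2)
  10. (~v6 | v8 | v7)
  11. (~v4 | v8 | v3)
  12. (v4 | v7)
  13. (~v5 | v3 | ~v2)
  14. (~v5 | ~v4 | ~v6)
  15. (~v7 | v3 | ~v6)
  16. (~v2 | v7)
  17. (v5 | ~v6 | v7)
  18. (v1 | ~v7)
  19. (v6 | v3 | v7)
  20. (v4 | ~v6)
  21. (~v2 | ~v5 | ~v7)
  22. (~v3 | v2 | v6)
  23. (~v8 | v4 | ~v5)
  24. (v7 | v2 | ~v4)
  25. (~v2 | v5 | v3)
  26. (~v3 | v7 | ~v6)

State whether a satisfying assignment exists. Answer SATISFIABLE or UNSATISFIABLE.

SATISFIABLE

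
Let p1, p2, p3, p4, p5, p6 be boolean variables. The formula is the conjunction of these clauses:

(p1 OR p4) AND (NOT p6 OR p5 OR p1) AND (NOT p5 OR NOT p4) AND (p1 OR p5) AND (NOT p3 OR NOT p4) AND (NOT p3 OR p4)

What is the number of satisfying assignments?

12

Split on p4, then p1.
  p4=T, p1=T: remaining (p2,p3,p5,p6) ∈ {(F,F,F,F); (F,F,F,T); (T,F,F,F); (T,F,F,T)} — 4.
  p4=T, p1=F: a clause becomes empty — 0.
  p4=F, p1=T: forces p3=F; p2, p5, p6 free → 2^3 = 8.
  p4=F, p1=F: a clause becomes empty — 0.
Total: 4 + 0 + 8 + 0 = 12.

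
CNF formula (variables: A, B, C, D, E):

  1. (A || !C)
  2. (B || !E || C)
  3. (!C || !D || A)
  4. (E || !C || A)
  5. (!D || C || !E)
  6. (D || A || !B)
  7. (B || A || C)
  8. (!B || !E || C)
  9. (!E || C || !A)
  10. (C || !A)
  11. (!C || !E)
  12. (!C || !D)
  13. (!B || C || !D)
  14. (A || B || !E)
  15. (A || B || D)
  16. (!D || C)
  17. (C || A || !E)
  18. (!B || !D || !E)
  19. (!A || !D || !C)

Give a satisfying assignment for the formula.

A=T, B=F, C=T, D=F, E=F

Branch on A: take A = True.
  then C is forced to True.
  then E is forced to False.
  then D is forced to False.
B is now unconstrained; take B = False.
Every clause has at least one true literal under this assignment.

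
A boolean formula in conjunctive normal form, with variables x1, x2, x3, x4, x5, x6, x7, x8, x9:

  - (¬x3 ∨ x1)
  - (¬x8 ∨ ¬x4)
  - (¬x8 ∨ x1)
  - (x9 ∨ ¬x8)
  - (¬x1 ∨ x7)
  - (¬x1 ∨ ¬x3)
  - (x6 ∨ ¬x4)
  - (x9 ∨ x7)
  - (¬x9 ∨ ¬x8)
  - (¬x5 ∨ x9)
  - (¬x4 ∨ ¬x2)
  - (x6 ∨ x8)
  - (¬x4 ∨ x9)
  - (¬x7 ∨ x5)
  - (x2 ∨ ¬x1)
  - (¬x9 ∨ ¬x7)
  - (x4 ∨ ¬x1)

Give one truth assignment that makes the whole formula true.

x1=False, x2=False, x3=False, x4=True, x5=True, x6=True, x7=False, x8=False, x9=True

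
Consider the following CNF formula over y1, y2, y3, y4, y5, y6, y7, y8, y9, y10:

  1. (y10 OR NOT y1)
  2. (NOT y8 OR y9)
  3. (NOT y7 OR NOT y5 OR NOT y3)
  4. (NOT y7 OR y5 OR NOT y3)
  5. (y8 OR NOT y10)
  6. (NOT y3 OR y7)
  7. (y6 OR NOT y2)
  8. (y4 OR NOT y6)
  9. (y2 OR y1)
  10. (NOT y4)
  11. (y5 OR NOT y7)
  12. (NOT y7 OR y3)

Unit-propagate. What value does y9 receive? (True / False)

True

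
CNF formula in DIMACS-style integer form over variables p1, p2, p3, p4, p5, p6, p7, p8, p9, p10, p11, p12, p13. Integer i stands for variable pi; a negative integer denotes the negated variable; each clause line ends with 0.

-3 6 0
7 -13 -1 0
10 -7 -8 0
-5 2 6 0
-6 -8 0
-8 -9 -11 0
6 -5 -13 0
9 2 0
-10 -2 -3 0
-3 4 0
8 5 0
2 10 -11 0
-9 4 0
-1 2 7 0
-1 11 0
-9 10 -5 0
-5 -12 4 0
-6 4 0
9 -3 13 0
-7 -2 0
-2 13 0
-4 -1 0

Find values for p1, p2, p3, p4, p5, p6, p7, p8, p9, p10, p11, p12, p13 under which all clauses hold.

p1=0, p2=1, p3=1, p4=1, p5=1, p6=1, p7=0, p8=0, p9=0, p10=0, p11=1, p12=0, p13=1

Check each clause:
  1. (p6 OR NOT p3) — p6 is true.
  2. (NOT p13 OR NOT p1 OR p7) — NOT p1 is true.
  3. (NOT p7 OR NOT p8 OR p10) — NOT p8 is true.
  4. (p6 OR NOT p5 OR p2) — p2 is true.
  5. (NOT p6 OR NOT p8) — NOT p8 is true.
  6. (NOT p8 OR NOT p11 OR NOT p9) — NOT p8 is true.
  7. (p6 OR NOT p5 OR NOT p13) — p6 is true.
  8. (p2 OR p9) — p2 is true.
  9. (NOT p3 OR NOT p10 OR NOT p2) — NOT p10 is true.
  10. (NOT p3 OR p4) — p4 is true.
  11. (p5 OR p8) — p5 is true.
  12. (p10 OR NOT p11 OR p2) — p2 is true.
  13. (p4 OR NOT p9) — p4 is true.
  14. (p7 OR NOT p1 OR p2) — p2 is true.
  15. (NOT p1 OR p11) — p11 is true.
  16. (NOT p5 OR NOT p9 OR p10) — NOT p9 is true.
  17. (p4 OR NOT p12 OR NOT p5) — NOT p12 is true.
  18. (p4 OR NOT p6) — p4 is true.
  19. (p13 OR p9 OR NOT p3) — p13 is true.
  20. (NOT p7 OR NOT p2) — NOT p7 is true.
  21. (p13 OR NOT p2) — p13 is true.
  22. (NOT p4 OR NOT p1) — NOT p1 is true.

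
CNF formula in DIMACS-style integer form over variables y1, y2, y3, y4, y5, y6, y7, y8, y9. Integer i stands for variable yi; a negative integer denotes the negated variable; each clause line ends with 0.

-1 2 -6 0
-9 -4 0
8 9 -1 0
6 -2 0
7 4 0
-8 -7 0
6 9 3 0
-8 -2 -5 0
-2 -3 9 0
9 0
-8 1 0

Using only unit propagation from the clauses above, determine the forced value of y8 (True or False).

False

(y9) stands alone — y9 = True.
(~y4 \/ ~y9) with y9 = True leaves only ~y4, so y4 = False.
(y7 \/ y4): since y4 = False, the clause reduces to (y7). y7 = True.
In (~y8 \/ ~y7), ~y7 is now false; ~y8 must hold, so y8 = False.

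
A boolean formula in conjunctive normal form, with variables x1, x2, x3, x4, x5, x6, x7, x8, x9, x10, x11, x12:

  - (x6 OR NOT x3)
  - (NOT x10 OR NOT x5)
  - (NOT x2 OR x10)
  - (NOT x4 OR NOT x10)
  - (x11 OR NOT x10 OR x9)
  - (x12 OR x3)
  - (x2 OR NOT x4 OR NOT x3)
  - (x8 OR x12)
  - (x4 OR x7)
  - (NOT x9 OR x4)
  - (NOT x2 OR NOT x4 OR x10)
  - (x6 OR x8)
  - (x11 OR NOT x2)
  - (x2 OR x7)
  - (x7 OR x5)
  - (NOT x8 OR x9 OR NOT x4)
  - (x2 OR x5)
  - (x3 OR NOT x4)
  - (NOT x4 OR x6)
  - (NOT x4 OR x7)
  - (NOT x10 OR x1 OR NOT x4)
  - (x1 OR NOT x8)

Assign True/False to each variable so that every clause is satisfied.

x1 = 0  x2 = 0  x3 = 0  x4 = 0  x5 = 1  x6 = 1  x7 = 1  x8 = 0  x9 = 0  x10 = 0  x11 = 1  x12 = 1

Check each clause:
  1. (NOT x3 OR x6) — NOT x3 is true.
  2. (NOT x10 OR NOT x5) — NOT x10 is true.
  3. (NOT x2 OR x10) — NOT x2 is true.
  4. (NOT x10 OR NOT x4) — NOT x4 is true.
  5. (x9 OR x11 OR NOT x10) — x11 is true.
  6. (x3 OR x12) — x12 is true.
  7. (NOT x3 OR x2 OR NOT x4) — NOT x4 is true.
  8. (x8 OR x12) — x12 is true.
  9. (x7 OR x4) — x7 is true.
  10. (x4 OR NOT x9) — NOT x9 is true.
  11. (NOT x2 OR x10 OR NOT x4) — NOT x4 is true.
  12. (x8 OR x6) — x6 is true.
  13. (NOT x2 OR x11) — x11 is true.
  14. (x2 OR x7) — x7 is true.
  15. (x5 OR x7) — x5 is true.
  16. (NOT x8 OR x9 OR NOT x4) — NOT x8 is true.
  17. (x5 OR x2) — x5 is true.
  18. (NOT x4 OR x3) — NOT x4 is true.
  19. (NOT x4 OR x6) — NOT x4 is true.
  20. (NOT x4 OR x7) — NOT x4 is true.
  21. (NOT x10 OR NOT x4 OR x1) — NOT x4 is true.
  22. (x1 OR NOT x8) — NOT x8 is true.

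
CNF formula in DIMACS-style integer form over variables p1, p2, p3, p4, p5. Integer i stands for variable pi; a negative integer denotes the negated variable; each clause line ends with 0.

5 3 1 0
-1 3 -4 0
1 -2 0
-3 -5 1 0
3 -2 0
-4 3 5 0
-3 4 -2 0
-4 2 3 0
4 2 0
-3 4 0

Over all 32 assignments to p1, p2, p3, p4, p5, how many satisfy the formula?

The models are:
  p1=F p2=F p3=T p4=T p5=F
  p1=T p2=F p3=T p4=T p5=F
  p1=T p2=F p3=T p4=T p5=T
  p1=T p2=T p3=T p4=T p5=F
  p1=T p2=T p3=T p4=T p5=T
Count: 5.

5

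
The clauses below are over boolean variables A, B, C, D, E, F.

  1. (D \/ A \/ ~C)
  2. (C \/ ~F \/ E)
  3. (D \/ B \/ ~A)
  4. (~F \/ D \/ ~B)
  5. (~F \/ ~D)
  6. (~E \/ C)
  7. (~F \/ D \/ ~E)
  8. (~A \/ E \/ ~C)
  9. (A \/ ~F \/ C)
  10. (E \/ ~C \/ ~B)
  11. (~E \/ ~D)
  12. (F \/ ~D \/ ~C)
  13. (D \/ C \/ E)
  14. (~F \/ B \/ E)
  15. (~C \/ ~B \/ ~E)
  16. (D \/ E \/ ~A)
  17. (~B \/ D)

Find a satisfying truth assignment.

A=False, B=True, C=False, D=True, E=False, F=False

Branch on A: take A = False.
Try B = True.
  then D is forced to True.
  then F is forced to False.
  then E is forced to False.
  then C is forced to False.
Every clause has at least one true literal under this assignment.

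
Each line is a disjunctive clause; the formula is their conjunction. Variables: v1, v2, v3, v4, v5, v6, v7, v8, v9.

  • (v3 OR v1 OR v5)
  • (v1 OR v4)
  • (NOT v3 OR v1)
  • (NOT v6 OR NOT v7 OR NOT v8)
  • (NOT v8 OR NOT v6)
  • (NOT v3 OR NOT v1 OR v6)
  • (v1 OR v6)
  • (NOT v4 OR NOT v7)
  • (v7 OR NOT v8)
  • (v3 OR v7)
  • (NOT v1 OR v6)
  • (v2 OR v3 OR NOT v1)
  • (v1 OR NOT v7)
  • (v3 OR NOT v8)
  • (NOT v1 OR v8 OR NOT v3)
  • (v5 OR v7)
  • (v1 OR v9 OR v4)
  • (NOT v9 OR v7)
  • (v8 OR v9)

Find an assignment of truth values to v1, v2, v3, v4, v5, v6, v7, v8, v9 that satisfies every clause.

Pure literal: v2 appears only positively; assign v2 = True.
Branch on v1: take v1 = True.
  then v6 is forced to True.
  then v8 is forced to False.
  then v3 is forced to False.
  then v7 is forced to True.
  then v4 is forced to False.
  then v9 is forced to True.
v5 is now unconstrained; take v5 = False.

v1=1  v2=1  v3=0  v4=0  v5=0  v6=1  v7=1  v8=0  v9=1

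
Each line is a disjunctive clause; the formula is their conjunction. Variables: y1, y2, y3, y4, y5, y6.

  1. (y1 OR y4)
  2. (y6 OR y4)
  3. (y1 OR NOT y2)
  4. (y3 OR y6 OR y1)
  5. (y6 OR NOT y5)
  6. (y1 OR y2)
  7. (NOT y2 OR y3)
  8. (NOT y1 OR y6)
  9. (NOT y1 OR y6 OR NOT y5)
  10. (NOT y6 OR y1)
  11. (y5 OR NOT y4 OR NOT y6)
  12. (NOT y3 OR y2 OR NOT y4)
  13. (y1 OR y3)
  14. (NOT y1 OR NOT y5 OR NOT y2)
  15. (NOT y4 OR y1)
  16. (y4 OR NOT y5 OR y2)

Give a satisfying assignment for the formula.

Set y1 = True and propagate.
  then y6 is forced to True.
For the remaining variables, y2 = False, y3 = True, y4 = False, y5 = False works.
Check each clause:
  1. (y4 OR y1) — y1 is true.
  2. (y6 OR y4) — y6 is true.
  3. (y1 OR NOT y2) — y1 is true.
  4. (y6 OR y1 OR y3) — y1 is true.
  5. (NOT y5 OR y6) — NOT y5 is true.
  6. (y1 OR y2) — y1 is true.
  7. (NOT y2 OR y3) — y3 is true.
  8. (y6 OR NOT y1) — y6 is true.
  9. (y6 OR NOT y5 OR NOT y1) — NOT y5 is true.
  10. (y1 OR NOT y6) — y1 is true.
  11. (NOT y6 OR y5 OR NOT y4) — NOT y4 is true.
  12. (NOT y4 OR NOT y3 OR y2) — NOT y4 is true.
  13. (y1 OR y3) — y1 is true.
  14. (NOT y1 OR NOT y2 OR NOT y5) — NOT y5 is true.
  15. (NOT y4 OR y1) — y1 is true.
  16. (NOT y5 OR y4 OR y2) — NOT y5 is true.

y1 = True, y2 = False, y3 = True, y4 = False, y5 = False, y6 = True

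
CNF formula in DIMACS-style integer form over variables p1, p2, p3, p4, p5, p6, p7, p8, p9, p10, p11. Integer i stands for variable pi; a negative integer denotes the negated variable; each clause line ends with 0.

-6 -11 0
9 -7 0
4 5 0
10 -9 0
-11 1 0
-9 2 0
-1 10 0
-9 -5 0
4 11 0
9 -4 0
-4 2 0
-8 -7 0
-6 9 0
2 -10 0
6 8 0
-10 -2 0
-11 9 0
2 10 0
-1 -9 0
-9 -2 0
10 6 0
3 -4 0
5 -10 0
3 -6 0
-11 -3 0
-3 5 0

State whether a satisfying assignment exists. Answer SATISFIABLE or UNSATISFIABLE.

p9 = True:
  propagation gives p10=True, p2=True; an empty clause results — contradiction.
p9 = False:
  propagation gives p7=False, p4=False, p5=True, p11=True; an empty clause results — contradiction.
Every branch closes, so no satisfying assignment exists.

UNSATISFIABLE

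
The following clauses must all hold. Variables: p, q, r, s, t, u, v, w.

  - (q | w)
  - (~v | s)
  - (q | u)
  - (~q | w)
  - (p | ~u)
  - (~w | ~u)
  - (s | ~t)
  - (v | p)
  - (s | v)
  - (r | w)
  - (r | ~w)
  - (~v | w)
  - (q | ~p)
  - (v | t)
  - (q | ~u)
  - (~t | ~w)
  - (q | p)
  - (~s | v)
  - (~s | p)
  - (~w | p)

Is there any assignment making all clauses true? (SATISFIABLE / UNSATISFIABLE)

SATISFIABLE

Pure literal: r appears only positively; assign r = True.
Try p = True.
  then q is forced to True.
  then w is forced to True.
  then u is forced to False.
  then t is forced to False.
  then v is forced to True.
  then s is forced to True.
Every clause has at least one true literal under this assignment.
So p = T, q = T, r = T, s = T, t = F, u = F, v = T, w = T is a satisfying assignment.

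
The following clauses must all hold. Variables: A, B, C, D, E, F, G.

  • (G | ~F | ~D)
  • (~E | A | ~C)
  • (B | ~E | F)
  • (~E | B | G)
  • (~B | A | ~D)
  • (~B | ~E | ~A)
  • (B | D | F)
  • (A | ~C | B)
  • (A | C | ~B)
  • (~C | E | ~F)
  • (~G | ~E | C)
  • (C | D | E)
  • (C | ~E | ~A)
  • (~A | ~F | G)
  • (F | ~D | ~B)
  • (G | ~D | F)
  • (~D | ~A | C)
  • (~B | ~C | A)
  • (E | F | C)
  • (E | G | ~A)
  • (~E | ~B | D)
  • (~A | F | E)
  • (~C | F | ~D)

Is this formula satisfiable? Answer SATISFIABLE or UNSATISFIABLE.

Set A = True and propagate.
Branch on B: take B = False.
Branch on C: take C = True.
For the remaining variables, D = True, E = True, F = True, G = True works.
Every clause has at least one true literal under this assignment.
So A = T, B = F, C = T, D = T, E = T, F = T, G = T is a satisfying assignment.

SATISFIABLE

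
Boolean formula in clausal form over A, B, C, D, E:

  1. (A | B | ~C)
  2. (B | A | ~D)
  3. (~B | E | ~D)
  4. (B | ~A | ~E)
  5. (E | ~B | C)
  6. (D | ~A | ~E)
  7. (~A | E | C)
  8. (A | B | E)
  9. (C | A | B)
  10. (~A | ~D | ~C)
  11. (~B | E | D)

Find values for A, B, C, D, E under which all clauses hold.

Branch on A: take A = False.
For the remaining variables, B = True, C = False, D = True, E = True works.
Every clause has at least one true literal under this assignment.

A = 0, B = 1, C = 0, D = 1, E = 1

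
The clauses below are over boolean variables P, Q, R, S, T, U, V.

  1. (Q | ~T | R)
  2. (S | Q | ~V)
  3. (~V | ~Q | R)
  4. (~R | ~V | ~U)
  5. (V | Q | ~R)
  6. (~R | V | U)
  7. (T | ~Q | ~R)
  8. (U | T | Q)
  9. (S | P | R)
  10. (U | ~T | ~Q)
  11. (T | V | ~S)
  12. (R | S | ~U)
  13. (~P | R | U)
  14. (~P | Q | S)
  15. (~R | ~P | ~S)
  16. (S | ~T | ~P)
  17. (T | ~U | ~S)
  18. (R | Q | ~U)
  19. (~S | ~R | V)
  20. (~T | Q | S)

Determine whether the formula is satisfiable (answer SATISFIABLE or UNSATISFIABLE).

Branch on P: take P = True.
For the remaining variables, Q = True, R = False, S = True, T = True, U = True, V = False works.
So P=T  Q=T  R=F  S=T  T=T  U=T  V=F is a satisfying assignment.

SATISFIABLE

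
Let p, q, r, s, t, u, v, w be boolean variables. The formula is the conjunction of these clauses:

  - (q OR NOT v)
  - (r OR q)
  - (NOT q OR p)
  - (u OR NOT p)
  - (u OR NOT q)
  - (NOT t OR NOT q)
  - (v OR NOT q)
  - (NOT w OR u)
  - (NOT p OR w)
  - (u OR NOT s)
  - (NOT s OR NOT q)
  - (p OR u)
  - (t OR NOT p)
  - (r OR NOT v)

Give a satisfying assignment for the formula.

p = F, q = F, r = T, s = T, t = T, u = T, v = F, w = T

Pure literal: r appears only positively; assign r = True.
u occurs only positively in the remaining clauses — set u = True.
Set p = False and propagate.
  then q is forced to False.
  then v is forced to False.
s, t, w are now unconstrained; take s = True, t = True, w = True.
Every clause has at least one true literal under this assignment.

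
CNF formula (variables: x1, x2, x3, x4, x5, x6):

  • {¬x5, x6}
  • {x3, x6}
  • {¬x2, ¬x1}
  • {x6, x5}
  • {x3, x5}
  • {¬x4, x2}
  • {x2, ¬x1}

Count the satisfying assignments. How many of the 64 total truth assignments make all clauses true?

9

Split on x2, then x5.
  x2=1, x5=1: remaining (x1,x3,x4,x6) ∈ {(0,0,0,1); (0,0,1,1); (0,1,0,1); (0,1,1,1)} — 4.
  x2=1, x5=0: remaining (x1,x3,x4,x6) ∈ {(0,1,0,1); (0,1,1,1)} — 2.
  x2=0, x5=1: remaining (x1,x3,x4,x6) ∈ {(0,0,0,1); (0,1,0,1)} — 2.
  x2=0, x5=0: remaining (x1,x3,x4,x6) ∈ {(0,1,0,1)} — 1.
Total: 4 + 2 + 2 + 1 = 9.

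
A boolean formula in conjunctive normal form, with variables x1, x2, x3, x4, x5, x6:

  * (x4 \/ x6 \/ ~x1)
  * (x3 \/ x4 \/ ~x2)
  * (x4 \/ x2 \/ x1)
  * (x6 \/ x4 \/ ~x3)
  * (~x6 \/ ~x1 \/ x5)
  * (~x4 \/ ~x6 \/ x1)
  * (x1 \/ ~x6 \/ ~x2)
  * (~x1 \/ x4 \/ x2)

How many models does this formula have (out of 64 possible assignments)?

21

Split on x1, then x4.
  x1=1, x4=1: x2, x3 free; 3 ways for (x5,x6) × 2^2 = 12.
  x1=1, x4=0: remaining (x2,x3,x5,x6) ∈ {(1,1,1,1)} — 1.
  x1=0, x4=1: forces x6=0; x2, x3, x5 free → 2^3 = 8.
  x1=0, x4=0: a clause becomes empty — 0.
Total: 12 + 1 + 8 + 0 = 21.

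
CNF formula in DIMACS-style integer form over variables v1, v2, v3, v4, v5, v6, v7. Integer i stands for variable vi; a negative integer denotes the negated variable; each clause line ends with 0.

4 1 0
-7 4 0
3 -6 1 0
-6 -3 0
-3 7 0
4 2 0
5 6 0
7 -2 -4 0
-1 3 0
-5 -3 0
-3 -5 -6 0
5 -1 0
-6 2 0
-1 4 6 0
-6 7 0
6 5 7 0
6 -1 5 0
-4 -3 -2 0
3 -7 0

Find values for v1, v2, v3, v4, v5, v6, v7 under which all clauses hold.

Try v1 = False.
  then v4 is forced to True.
Try v2 = False.
  then v6 is forced to False.
  then v5 is forced to True.
  then v3 is forced to False.
  then v7 is forced to False.

v1=F, v2=F, v3=F, v4=T, v5=T, v6=F, v7=F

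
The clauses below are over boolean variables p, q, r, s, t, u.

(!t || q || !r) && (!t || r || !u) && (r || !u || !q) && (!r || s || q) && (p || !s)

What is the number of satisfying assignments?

29

Case analysis on r and q:
  r=1, q=1: t, u free; 3 ways for (p,s) × 2^2 = 12.
  r=1, q=0: remaining (p,s,t,u) ∈ {(1,1,0,0); (1,1,0,1)} — 2.
  r=0, q=1: t free; 3 ways for (p,s,u) × 2^1 = 6.
  r=0, q=0: 9 of the 16 assignments to (p,s,t,u) work.
Total: 12 + 2 + 6 + 9 = 29.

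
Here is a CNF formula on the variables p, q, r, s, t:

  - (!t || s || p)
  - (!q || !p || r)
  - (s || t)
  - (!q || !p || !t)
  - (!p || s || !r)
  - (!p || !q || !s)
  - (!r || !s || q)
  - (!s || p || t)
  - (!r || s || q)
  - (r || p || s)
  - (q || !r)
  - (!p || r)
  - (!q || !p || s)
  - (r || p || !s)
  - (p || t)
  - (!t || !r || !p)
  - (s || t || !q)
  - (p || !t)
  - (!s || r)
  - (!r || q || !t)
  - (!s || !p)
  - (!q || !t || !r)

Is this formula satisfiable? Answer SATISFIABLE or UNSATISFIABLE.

UNSATISFIABLE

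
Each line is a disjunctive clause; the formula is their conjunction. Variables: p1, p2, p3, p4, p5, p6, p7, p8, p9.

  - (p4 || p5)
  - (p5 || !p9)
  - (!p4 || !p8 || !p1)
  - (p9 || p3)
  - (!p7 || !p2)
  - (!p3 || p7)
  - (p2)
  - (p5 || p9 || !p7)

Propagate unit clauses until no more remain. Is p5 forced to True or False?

True

Unit clause (p2) sets p2 = True.
In (!p7 || !p2), !p2 is now false; !p7 must hold, so p7 = False.
(p7 || !p3): since p7 = False, the clause reduces to (!p3). p3 = False.
In (p9 || p3), p3 is now false; p9 must hold, so p9 = True.
(p5 || !p9): since p9 = True, the clause reduces to (p5). p5 = True.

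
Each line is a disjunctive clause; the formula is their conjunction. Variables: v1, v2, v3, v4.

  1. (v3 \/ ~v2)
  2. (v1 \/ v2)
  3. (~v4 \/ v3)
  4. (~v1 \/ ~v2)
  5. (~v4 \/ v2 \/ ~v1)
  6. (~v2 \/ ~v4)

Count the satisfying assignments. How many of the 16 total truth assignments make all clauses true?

3

The models are:
  v1=F v2=T v3=T v4=F
  v1=T v2=F v3=F v4=F
  v1=T v2=F v3=T v4=F
That's 3 in total.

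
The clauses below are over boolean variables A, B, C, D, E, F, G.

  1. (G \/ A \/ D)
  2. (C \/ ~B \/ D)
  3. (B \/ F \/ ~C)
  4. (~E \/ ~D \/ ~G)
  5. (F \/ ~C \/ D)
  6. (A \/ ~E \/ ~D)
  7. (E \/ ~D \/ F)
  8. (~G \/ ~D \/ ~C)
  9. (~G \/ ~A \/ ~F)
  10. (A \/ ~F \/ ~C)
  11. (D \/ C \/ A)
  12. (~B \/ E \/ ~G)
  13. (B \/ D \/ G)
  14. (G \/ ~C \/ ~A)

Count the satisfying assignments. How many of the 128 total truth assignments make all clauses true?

11

Case analysis on D and C:
  D=T, C=T: a clause becomes empty — 0.
  D=T, C=F: 9 of the 32 assignments to (A,B,E,F,G) work.
  D=F, C=T: a clause becomes empty — 0.
  D=F, C=F: remaining (A,B,E,F,G) ∈ {(T,F,F,F,T); (T,F,T,F,T)} — 2.
Total: 0 + 9 + 0 + 2 = 11.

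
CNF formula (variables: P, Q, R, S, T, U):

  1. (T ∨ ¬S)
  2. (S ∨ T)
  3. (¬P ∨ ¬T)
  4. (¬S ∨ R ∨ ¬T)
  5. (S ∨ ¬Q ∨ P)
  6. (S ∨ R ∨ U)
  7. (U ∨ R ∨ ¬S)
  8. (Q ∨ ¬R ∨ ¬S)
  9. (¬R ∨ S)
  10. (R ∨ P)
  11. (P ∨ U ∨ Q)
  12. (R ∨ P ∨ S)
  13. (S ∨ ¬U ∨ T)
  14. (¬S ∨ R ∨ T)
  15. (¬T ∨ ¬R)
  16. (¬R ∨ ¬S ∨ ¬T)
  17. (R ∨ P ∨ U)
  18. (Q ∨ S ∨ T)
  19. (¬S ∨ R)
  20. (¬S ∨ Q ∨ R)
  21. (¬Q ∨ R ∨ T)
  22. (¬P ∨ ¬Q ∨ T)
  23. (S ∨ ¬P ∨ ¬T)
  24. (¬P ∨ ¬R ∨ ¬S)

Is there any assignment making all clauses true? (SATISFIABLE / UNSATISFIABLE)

S = True:
  propagation gives T=True, P=False, R=True; an empty clause results — contradiction.
S = False:
  propagation gives T=True, P=False, Q=False, R=False; an empty clause results — contradiction.
Every branch closes, so no satisfying assignment exists.

UNSATISFIABLE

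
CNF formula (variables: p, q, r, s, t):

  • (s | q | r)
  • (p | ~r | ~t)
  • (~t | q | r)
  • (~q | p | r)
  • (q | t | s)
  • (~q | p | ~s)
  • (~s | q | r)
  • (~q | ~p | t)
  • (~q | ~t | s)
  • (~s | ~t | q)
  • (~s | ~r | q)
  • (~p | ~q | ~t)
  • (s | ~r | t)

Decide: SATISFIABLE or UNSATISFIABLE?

Branch on p: take p = True.
The remaining clauses are satisfied by q = False, r = True, s = False, t = True.
Every clause has at least one true literal under this assignment.
So p = True, q = False, r = True, s = False, t = True is a satisfying assignment.

SATISFIABLE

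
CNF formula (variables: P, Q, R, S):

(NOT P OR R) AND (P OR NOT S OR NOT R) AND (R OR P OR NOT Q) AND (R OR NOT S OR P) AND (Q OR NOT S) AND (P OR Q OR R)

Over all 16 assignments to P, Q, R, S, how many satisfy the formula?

5

The models are:
  P=F Q=F R=T S=F
  P=F Q=T R=T S=F
  P=T Q=F R=T S=F
  P=T Q=T R=T S=F
  P=T Q=T R=T S=T
That's 5 in total.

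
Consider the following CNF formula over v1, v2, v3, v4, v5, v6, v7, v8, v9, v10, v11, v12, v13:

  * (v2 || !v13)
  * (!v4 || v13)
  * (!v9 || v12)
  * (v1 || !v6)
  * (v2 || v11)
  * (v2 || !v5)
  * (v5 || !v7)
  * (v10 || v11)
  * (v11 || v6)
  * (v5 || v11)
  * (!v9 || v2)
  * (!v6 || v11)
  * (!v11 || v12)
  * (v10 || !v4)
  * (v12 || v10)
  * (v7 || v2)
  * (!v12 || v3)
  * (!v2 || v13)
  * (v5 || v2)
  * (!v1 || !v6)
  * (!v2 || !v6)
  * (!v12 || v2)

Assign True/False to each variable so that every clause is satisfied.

v1=True, v2=True, v3=True, v4=True, v5=True, v6=False, v7=False, v8=True, v9=True, v10=True, v11=True, v12=True, v13=True

Pure literal: v3 appears only positively; assign v3 = True.
v10 occurs only positively in the remaining clauses — set v10 = True.
Set v1 = True and propagate.
  then v6 is forced to False.
  then v11 is forced to True.
  then v12 is forced to True.
  then v2 is forced to True.
  then v13 is forced to True.
Try v5 = True.
v4, v7, v8, v9 are now unconstrained; take v4 = True, v7 = False, v8 = True, v9 = True.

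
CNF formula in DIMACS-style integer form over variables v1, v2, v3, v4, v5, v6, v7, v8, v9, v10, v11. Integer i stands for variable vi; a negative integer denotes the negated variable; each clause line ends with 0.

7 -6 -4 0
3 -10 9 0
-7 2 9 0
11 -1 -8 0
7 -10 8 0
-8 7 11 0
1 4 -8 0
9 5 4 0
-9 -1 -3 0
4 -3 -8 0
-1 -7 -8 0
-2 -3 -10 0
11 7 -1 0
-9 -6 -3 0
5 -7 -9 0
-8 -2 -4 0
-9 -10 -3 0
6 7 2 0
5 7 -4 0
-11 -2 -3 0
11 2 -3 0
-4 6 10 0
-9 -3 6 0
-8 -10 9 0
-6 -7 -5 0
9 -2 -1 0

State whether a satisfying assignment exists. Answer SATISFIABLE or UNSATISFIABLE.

Branch on v1: take v1 = True.
Branch on v2: take v2 = False.
Set v3 = False and propagate.
For the remaining variables, v4 = False, v5 = True, v6 = True, v7 = False, v8 = True, v9 = False, v10 = False, v11 = True works.
So v1=True, v2=False, v3=False, v4=False, v5=True, v6=True, v7=False, v8=True, v9=False, v10=False, v11=True is a satisfying assignment.

SATISFIABLE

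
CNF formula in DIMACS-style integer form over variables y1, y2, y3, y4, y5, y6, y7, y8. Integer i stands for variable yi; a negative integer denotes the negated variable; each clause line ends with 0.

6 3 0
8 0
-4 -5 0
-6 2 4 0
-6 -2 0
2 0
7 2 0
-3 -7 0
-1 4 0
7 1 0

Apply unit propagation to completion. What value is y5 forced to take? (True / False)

False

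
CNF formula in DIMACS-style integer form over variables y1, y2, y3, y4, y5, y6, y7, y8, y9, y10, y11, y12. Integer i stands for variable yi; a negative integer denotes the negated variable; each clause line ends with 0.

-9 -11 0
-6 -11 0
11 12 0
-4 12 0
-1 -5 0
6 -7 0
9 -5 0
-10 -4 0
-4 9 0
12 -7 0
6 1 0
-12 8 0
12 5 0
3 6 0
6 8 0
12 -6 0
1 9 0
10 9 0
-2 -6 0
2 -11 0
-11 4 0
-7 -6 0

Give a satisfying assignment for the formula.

y3 occurs only positively in the remaining clauses — set y3 = True.
Pure literal: y7 appears only negated; assign y7 = False.
Branch on y1: take y1 = True.
  then y5 is forced to False.
  then y12 is forced to True.
  then y8 is forced to True.
The remaining clauses are satisfied by y2 = True, y4 = False, y6 = False, y9 = False, y10 = True, y11 = False.

y1=T, y2=T, y3=T, y4=F, y5=F, y6=F, y7=F, y8=T, y9=F, y10=T, y11=F, y12=T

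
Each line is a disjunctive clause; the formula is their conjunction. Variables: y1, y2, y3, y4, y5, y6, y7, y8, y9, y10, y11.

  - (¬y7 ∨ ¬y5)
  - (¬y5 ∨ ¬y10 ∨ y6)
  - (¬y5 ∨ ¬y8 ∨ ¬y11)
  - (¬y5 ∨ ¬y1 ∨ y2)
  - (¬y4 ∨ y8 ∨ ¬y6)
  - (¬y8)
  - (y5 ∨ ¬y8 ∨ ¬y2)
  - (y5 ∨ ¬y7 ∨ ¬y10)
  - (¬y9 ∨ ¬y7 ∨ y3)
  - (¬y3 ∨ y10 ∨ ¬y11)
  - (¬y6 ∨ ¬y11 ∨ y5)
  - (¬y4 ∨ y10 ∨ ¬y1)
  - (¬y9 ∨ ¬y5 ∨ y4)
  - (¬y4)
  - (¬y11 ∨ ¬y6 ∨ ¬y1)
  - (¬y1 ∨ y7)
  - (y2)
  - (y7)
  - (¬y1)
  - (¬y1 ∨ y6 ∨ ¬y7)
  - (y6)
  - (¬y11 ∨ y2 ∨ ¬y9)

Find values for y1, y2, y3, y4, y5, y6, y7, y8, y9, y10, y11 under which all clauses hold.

y1=False, y2=True, y3=True, y4=False, y5=False, y6=True, y7=True, y8=False, y9=True, y10=False, y11=False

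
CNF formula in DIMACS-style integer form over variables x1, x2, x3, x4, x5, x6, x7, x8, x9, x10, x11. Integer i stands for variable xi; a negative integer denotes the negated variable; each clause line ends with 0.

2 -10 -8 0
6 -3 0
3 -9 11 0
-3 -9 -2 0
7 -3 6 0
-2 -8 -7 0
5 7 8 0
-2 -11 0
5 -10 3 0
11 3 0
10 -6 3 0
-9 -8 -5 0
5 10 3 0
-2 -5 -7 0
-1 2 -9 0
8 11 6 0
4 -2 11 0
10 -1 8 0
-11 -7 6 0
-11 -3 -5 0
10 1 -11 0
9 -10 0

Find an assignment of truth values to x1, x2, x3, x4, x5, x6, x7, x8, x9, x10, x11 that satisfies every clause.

x1 = T, x2 = F, x3 = T, x4 = F, x5 = F, x6 = T, x7 = F, x8 = T, x9 = F, x10 = F, x11 = T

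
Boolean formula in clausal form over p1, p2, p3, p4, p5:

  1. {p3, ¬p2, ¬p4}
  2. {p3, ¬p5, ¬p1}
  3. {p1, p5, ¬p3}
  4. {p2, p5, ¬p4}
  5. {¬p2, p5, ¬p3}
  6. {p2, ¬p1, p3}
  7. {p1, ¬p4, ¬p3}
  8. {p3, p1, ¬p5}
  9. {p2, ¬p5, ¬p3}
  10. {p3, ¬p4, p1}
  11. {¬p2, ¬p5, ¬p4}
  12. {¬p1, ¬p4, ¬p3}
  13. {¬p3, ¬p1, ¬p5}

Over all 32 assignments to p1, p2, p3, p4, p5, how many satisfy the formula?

The models are:
  p1=0 p2=0 p3=0 p4=0 p5=0
  p1=0 p2=1 p3=0 p4=0 p5=0
  p1=0 p2=1 p3=1 p4=0 p5=1
  p1=1 p2=0 p3=1 p4=0 p5=0
  p1=1 p2=1 p3=0 p4=0 p5=0
That's 5 in total.

5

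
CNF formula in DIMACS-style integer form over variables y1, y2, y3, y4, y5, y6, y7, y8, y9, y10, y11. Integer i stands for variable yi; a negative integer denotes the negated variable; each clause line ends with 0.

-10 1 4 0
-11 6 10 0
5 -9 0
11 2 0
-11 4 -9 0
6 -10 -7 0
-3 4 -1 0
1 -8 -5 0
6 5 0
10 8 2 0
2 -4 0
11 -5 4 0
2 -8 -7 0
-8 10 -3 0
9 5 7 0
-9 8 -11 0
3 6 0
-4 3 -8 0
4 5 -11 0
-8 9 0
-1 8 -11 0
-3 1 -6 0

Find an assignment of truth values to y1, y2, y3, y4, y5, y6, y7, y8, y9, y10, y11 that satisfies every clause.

y1=False  y2=True  y3=False  y4=False  y5=True  y6=True  y7=True  y8=False  y9=False  y10=False  y11=True

Check each clause:
  1. (!y10 || y4 || y1) — !y10 is true.
  2. (y6 || y10 || !y11) — y6 is true.
  3. (y5 || !y9) — y5 is true.
  4. (y11 || y2) — y2 is true.
  5. (!y11 || !y9 || y4) — !y9 is true.
  6. (!y7 || !y10 || y6) — y6 is true.
  7. (!y1 || !y3 || y4) — !y3 is true.
  8. (!y8 || y1 || !y5) — !y8 is true.
  9. (y5 || y6) — y5 is true.
  10. (y10 || y8 || y2) — y2 is true.
  11. (!y4 || y2) — y2 is true.
  12. (y4 || y11 || !y5) — y11 is true.
  13. (!y7 || !y8 || y2) — !y8 is true.
  14. (!y3 || y10 || !y8) — !y8 is true.
  15. (y5 || y9 || y7) — y5 is true.
  16. (!y11 || !y9 || y8) — !y9 is true.
  17. (y3 || y6) — y6 is true.
  18. (y3 || !y8 || !y4) — !y8 is true.
  19. (!y11 || y5 || y4) — y5 is true.
  20. (y9 || !y8) — !y8 is true.
  21. (y8 || !y1 || !y11) — !y1 is true.
  22. (!y3 || y1 || !y6) — !y3 is true.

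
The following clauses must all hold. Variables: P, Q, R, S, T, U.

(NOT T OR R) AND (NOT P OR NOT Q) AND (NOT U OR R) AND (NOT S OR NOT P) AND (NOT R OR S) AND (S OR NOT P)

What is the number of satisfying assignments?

Case analysis on P and R:
  P=1, R=1: a clause becomes empty — 0.
  P=1, R=0: a clause becomes empty — 0.
  P=0, R=1: forces S=1; Q, T, U free → 2^3 = 8.
  P=0, R=0: remaining (Q,S,T,U) ∈ {(0,0,0,0); (0,1,0,0); (1,0,0,0); (1,1,0,0)} — 4.
Total: 0 + 0 + 8 + 4 = 12.

12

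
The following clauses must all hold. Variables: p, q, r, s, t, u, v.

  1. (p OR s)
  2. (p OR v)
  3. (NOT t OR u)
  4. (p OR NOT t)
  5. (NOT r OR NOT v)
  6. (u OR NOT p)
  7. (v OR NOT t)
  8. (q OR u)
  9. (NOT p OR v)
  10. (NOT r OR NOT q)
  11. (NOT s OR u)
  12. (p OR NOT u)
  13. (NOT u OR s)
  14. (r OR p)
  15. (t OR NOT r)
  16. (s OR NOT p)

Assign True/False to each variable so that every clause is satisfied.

p = 1, q = 1, r = 0, s = 1, t = 1, u = 1, v = 1

Try p = True.
  then u is forced to True.
  then v is forced to True.
  then r is forced to False.
  then s is forced to True.
q, t are now unconstrained; take q = True, t = True.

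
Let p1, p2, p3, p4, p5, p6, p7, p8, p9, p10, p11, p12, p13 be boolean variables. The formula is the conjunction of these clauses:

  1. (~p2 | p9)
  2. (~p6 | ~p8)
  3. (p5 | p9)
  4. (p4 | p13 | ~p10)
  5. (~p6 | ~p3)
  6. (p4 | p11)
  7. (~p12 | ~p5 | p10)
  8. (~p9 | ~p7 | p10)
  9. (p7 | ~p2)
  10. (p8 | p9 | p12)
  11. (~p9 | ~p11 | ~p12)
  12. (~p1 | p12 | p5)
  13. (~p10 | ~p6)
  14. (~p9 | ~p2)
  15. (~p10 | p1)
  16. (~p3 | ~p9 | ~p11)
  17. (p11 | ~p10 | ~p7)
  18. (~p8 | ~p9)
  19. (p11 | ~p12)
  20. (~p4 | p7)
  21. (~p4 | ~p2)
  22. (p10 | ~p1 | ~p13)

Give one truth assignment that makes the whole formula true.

p1=F, p2=F, p3=T, p4=T, p5=T, p6=F, p7=T, p8=T, p9=F, p10=F, p11=T, p12=F, p13=F

Pure literal: p2 appears only negated; assign p2 = False.
p6 occurs only negated in the remaining clauses — set p6 = False.
Set p1 = False and propagate.
  then p10 is forced to False.
Try p3 = True.
Try p4 = True.
  then p7 is forced to True.
  then p9 is forced to False.
  then p5 is forced to True.
  then p12 is forced to False.
  then p8 is forced to True.
p11, p13 are now unconstrained; take p11 = True, p13 = False.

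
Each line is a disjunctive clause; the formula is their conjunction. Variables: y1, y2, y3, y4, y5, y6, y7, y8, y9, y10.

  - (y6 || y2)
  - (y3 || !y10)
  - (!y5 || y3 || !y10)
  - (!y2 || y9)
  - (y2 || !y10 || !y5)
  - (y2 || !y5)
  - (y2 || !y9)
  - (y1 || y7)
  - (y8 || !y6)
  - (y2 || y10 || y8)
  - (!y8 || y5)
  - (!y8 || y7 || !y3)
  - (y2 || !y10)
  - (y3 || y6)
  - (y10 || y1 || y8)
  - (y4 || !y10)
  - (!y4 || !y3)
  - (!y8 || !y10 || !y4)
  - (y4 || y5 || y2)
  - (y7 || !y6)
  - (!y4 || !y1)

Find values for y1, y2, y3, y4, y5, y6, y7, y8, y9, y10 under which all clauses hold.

Branch on y1: take y1 = True.
  then y4 is forced to False.
  then y10 is forced to False.
Set y2 = True and propagate.
  then y9 is forced to True.
For the remaining variables, y3 = True, y5 = False, y6 = False, y7 = False, y8 = False works.
Every clause has at least one true literal under this assignment.

y1 = T, y2 = T, y3 = T, y4 = F, y5 = F, y6 = F, y7 = F, y8 = F, y9 = T, y10 = F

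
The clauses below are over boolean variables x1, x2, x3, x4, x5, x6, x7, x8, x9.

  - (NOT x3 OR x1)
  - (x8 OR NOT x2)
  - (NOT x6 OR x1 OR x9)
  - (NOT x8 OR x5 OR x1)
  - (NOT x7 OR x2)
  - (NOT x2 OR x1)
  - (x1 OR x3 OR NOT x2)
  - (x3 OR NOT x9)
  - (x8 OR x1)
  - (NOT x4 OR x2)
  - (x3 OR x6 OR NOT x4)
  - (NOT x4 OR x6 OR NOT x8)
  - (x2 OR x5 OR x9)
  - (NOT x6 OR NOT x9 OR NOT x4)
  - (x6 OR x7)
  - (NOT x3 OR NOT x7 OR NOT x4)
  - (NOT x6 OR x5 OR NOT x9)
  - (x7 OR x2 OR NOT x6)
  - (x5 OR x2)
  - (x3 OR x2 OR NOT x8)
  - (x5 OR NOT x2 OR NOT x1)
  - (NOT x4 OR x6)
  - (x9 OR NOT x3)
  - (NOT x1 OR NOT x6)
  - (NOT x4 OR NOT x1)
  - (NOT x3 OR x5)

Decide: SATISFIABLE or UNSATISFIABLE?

SATISFIABLE

Pure literal: x4 appears only negated; assign x4 = False.
x5 occurs only positively in the remaining clauses — set x5 = True.
Try x1 = True.
  then x6 is forced to False.
  then x7 is forced to True.
  then x2 is forced to True.
  then x8 is forced to True.
Branch on x3: take x3 = True.
  then x9 is forced to True.
So x1 = True, x2 = True, x3 = True, x4 = False, x5 = True, x6 = False, x7 = True, x8 = True, x9 = True is a satisfying assignment.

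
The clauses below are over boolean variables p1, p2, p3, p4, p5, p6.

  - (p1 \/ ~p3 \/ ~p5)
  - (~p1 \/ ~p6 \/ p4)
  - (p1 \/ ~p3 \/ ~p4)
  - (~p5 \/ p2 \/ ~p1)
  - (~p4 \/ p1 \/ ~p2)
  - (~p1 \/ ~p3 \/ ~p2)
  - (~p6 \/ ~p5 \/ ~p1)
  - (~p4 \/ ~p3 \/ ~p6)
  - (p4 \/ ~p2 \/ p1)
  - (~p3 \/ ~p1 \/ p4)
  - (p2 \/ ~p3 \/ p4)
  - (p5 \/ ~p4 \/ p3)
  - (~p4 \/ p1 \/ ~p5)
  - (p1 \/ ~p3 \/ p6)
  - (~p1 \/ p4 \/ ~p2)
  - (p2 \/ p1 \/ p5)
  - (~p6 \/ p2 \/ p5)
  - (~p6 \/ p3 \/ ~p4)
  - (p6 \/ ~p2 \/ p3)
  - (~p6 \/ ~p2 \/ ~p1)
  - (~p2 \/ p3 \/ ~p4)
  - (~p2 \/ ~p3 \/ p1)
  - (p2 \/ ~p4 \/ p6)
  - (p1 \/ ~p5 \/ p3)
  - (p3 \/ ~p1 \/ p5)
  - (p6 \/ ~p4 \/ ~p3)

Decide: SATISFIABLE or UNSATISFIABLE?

UNSATISFIABLE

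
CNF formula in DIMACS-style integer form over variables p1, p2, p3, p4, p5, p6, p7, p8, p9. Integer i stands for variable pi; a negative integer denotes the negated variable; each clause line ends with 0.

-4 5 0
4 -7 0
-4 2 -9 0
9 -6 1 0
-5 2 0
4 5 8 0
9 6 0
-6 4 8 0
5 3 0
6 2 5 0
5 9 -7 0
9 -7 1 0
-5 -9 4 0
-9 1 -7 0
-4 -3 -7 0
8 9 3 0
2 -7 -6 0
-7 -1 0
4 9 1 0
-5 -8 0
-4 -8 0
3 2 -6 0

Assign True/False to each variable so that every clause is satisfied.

p2 occurs only positively in the remaining clauses — set p2 = True.
p7 occurs only negated in the remaining clauses — set p7 = False.
Try p1 = True.
Set p3 = False and propagate.
  then p5 is forced to True.
  then p8 is forced to False.
  then p9 is forced to True.
  then p4 is forced to True.
p6 is now unconstrained; take p6 = True.

p1=True, p2=True, p3=False, p4=True, p5=True, p6=True, p7=False, p8=False, p9=True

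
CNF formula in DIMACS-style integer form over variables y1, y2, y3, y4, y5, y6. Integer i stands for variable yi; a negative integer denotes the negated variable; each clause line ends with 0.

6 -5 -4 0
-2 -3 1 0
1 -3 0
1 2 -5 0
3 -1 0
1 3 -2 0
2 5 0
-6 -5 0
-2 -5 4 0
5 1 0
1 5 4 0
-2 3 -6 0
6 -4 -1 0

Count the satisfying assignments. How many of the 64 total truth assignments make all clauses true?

The models are:
  y1=1 y2=0 y3=1 y4=0 y5=1 y6=0
  y1=1 y2=1 y3=1 y4=0 y5=0 y6=0
  y1=1 y2=1 y3=1 y4=0 y5=0 y6=1
  y1=1 y2=1 y3=1 y4=1 y5=0 y6=1
Count: 4.

4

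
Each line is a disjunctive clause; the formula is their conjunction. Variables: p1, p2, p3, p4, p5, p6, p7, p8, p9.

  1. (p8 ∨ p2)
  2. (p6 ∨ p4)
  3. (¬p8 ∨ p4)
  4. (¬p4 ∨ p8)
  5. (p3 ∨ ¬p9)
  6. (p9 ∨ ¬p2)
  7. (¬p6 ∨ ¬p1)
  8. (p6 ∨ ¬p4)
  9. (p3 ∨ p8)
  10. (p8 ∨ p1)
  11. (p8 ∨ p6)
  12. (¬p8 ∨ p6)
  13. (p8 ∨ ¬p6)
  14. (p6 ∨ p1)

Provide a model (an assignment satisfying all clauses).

p1=False, p2=False, p3=True, p4=True, p5=False, p6=True, p7=True, p8=True, p9=True

Check each clause:
  1. (p2 ∨ p8) — p8 is true.
  2. (p6 ∨ p4) — p4 is true.
  3. (p4 ∨ ¬p8) — p4 is true.
  4. (p8 ∨ ¬p4) — p8 is true.
  5. (p3 ∨ ¬p9) — p3 is true.
  6. (¬p2 ∨ p9) — p9 is true.
  7. (¬p6 ∨ ¬p1) — ¬p1 is true.
  8. (p6 ∨ ¬p4) — p6 is true.
  9. (p8 ∨ p3) — p8 is true.
  10. (p8 ∨ p1) — p8 is true.
  11. (p8 ∨ p6) — p8 is true.
  12. (¬p8 ∨ p6) — p6 is true.
  13. (p8 ∨ ¬p6) — p8 is true.
  14. (p1 ∨ p6) — p6 is true.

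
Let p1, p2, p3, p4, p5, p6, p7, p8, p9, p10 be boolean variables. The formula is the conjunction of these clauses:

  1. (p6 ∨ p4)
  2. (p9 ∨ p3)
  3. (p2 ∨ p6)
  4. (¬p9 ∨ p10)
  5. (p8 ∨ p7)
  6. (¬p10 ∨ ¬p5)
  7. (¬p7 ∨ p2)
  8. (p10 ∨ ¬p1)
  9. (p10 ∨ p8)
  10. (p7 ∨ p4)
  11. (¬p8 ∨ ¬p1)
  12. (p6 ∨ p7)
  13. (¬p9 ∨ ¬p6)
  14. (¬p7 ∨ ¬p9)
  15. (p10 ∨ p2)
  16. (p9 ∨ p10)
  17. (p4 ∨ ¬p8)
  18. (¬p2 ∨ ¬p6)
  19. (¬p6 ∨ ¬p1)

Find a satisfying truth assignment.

p3 occurs only positively in the remaining clauses — set p3 = True.
p4 occurs only positively in the remaining clauses — set p4 = True.
Set p1 = True and propagate.
  then p10 is forced to True.
  then p5 is forced to False.
  then p8 is forced to False.
  then p7 is forced to True.
  then p2 is forced to True.
  then p9 is forced to False.
  then p6 is forced to False.

p1 = True, p2 = True, p3 = True, p4 = True, p5 = False, p6 = False, p7 = True, p8 = False, p9 = False, p10 = True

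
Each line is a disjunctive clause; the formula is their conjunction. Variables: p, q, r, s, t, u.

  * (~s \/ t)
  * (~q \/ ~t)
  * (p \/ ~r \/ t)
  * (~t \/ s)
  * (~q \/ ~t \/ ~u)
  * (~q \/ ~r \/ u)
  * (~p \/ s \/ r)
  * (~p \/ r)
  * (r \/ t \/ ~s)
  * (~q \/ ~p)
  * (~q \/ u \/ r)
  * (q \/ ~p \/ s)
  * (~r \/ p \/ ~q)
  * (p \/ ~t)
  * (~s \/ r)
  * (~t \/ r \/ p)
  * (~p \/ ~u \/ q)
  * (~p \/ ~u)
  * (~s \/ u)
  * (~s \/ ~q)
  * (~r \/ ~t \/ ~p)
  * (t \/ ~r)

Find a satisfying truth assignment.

Try p = False.
  then t is forced to False.
  then s is forced to False.
  then r is forced to False.
Branch on q: take q = False.
u is now unconstrained; take u = True.
Every clause has at least one true literal under this assignment.

p = False  q = False  r = False  s = False  t = False  u = True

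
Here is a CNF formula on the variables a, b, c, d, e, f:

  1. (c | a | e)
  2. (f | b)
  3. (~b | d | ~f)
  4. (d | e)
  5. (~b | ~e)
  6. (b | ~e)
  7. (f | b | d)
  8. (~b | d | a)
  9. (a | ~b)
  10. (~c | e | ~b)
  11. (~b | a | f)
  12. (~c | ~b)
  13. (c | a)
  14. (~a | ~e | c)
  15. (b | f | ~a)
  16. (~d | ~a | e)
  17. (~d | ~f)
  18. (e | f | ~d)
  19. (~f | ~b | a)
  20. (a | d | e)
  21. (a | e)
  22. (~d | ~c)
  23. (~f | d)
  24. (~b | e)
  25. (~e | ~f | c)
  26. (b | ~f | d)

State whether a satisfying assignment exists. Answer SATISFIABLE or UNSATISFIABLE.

b = True:
  propagation gives e=False; an empty clause results — contradiction.
b = False:
  propagation gives f=True, e=False, d=True; an empty clause results — contradiction.
Every branch closes, so no satisfying assignment exists.

UNSATISFIABLE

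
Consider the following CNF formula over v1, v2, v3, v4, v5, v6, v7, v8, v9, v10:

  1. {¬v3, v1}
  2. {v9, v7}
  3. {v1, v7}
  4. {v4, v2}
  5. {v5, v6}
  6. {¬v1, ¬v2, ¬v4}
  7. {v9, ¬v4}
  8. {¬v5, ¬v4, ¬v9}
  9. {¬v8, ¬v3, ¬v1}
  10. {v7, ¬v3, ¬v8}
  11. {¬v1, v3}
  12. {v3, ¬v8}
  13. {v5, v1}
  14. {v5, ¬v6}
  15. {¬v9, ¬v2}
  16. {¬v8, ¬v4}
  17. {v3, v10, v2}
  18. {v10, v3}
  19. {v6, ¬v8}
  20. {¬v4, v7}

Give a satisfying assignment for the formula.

v1=1  v2=1  v3=1  v4=0  v5=1  v6=0  v7=1  v8=0  v9=0  v10=0

Pure literal: v7 appears only positively; assign v7 = True.
v8 occurs only negated in the remaining clauses — set v8 = False.
Try v1 = True.
  then v3 is forced to True.
For the remaining variables, v2 = True, v4 = False, v5 = True, v6 = False, v9 = False, v10 = False works.
Check each clause:
  1. {¬v3, v1} — v1 is true.
  2. {v9, v7} — v7 is true.
  3. {v7, v1} — v1 is true.
  4. {v4, v2} — v2 is true.
  5. {v6, v5} — v5 is true.
  6. {¬v2, ¬v1, ¬v4} — ¬v4 is true.
  7. {¬v4, v9} — ¬v4 is true.
  8. {¬v9, ¬v4, ¬v5} — ¬v4 is true.
  9. {¬v3, ¬v8, ¬v1} — ¬v8 is true.
  10. {¬v3, v7, ¬v8} — ¬v8 is true.
  11. {¬v1, v3} — v3 is true.
  12. {v3, ¬v8} — ¬v8 is true.
  13. {v1, v5} — v1 is true.
  14. {v5, ¬v6} — ¬v6 is true.
  15. {¬v2, ¬v9} — ¬v9 is true.
  16. {¬v8, ¬v4} — ¬v8 is true.
  17. {v3, v10, v2} — v2 is true.
  18. {v10, v3} — v3 is true.
  19. {¬v8, v6} — ¬v8 is true.
  20. {¬v4, v7} — ¬v4 is true.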